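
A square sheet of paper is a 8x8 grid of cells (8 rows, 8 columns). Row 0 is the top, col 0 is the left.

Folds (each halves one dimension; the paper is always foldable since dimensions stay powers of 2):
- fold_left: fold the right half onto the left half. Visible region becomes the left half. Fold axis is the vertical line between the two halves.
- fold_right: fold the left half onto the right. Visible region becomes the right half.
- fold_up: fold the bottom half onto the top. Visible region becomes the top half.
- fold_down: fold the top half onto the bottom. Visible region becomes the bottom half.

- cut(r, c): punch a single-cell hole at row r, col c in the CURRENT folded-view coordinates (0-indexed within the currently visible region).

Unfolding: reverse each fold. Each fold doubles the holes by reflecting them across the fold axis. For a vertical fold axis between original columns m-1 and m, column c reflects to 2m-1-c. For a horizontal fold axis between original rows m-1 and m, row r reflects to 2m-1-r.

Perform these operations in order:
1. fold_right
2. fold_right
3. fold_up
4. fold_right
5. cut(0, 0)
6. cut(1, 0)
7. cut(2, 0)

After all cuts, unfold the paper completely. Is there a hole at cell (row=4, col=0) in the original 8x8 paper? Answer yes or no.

Op 1 fold_right: fold axis v@4; visible region now rows[0,8) x cols[4,8) = 8x4
Op 2 fold_right: fold axis v@6; visible region now rows[0,8) x cols[6,8) = 8x2
Op 3 fold_up: fold axis h@4; visible region now rows[0,4) x cols[6,8) = 4x2
Op 4 fold_right: fold axis v@7; visible region now rows[0,4) x cols[7,8) = 4x1
Op 5 cut(0, 0): punch at orig (0,7); cuts so far [(0, 7)]; region rows[0,4) x cols[7,8) = 4x1
Op 6 cut(1, 0): punch at orig (1,7); cuts so far [(0, 7), (1, 7)]; region rows[0,4) x cols[7,8) = 4x1
Op 7 cut(2, 0): punch at orig (2,7); cuts so far [(0, 7), (1, 7), (2, 7)]; region rows[0,4) x cols[7,8) = 4x1
Unfold 1 (reflect across v@7): 6 holes -> [(0, 6), (0, 7), (1, 6), (1, 7), (2, 6), (2, 7)]
Unfold 2 (reflect across h@4): 12 holes -> [(0, 6), (0, 7), (1, 6), (1, 7), (2, 6), (2, 7), (5, 6), (5, 7), (6, 6), (6, 7), (7, 6), (7, 7)]
Unfold 3 (reflect across v@6): 24 holes -> [(0, 4), (0, 5), (0, 6), (0, 7), (1, 4), (1, 5), (1, 6), (1, 7), (2, 4), (2, 5), (2, 6), (2, 7), (5, 4), (5, 5), (5, 6), (5, 7), (6, 4), (6, 5), (6, 6), (6, 7), (7, 4), (7, 5), (7, 6), (7, 7)]
Unfold 4 (reflect across v@4): 48 holes -> [(0, 0), (0, 1), (0, 2), (0, 3), (0, 4), (0, 5), (0, 6), (0, 7), (1, 0), (1, 1), (1, 2), (1, 3), (1, 4), (1, 5), (1, 6), (1, 7), (2, 0), (2, 1), (2, 2), (2, 3), (2, 4), (2, 5), (2, 6), (2, 7), (5, 0), (5, 1), (5, 2), (5, 3), (5, 4), (5, 5), (5, 6), (5, 7), (6, 0), (6, 1), (6, 2), (6, 3), (6, 4), (6, 5), (6, 6), (6, 7), (7, 0), (7, 1), (7, 2), (7, 3), (7, 4), (7, 5), (7, 6), (7, 7)]
Holes: [(0, 0), (0, 1), (0, 2), (0, 3), (0, 4), (0, 5), (0, 6), (0, 7), (1, 0), (1, 1), (1, 2), (1, 3), (1, 4), (1, 5), (1, 6), (1, 7), (2, 0), (2, 1), (2, 2), (2, 3), (2, 4), (2, 5), (2, 6), (2, 7), (5, 0), (5, 1), (5, 2), (5, 3), (5, 4), (5, 5), (5, 6), (5, 7), (6, 0), (6, 1), (6, 2), (6, 3), (6, 4), (6, 5), (6, 6), (6, 7), (7, 0), (7, 1), (7, 2), (7, 3), (7, 4), (7, 5), (7, 6), (7, 7)]

Answer: no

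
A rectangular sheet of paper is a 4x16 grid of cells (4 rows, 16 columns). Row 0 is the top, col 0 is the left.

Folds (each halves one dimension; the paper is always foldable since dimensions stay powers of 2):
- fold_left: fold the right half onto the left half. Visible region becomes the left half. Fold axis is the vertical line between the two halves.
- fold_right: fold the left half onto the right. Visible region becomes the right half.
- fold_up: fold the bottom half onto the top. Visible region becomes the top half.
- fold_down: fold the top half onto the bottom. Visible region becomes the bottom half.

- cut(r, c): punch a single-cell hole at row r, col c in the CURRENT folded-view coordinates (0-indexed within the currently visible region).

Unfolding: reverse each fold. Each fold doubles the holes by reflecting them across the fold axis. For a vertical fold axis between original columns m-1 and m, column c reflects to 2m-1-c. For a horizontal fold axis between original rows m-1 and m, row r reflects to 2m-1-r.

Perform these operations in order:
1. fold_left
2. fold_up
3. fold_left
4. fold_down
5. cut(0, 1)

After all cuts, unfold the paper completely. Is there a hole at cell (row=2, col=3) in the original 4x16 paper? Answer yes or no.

Op 1 fold_left: fold axis v@8; visible region now rows[0,4) x cols[0,8) = 4x8
Op 2 fold_up: fold axis h@2; visible region now rows[0,2) x cols[0,8) = 2x8
Op 3 fold_left: fold axis v@4; visible region now rows[0,2) x cols[0,4) = 2x4
Op 4 fold_down: fold axis h@1; visible region now rows[1,2) x cols[0,4) = 1x4
Op 5 cut(0, 1): punch at orig (1,1); cuts so far [(1, 1)]; region rows[1,2) x cols[0,4) = 1x4
Unfold 1 (reflect across h@1): 2 holes -> [(0, 1), (1, 1)]
Unfold 2 (reflect across v@4): 4 holes -> [(0, 1), (0, 6), (1, 1), (1, 6)]
Unfold 3 (reflect across h@2): 8 holes -> [(0, 1), (0, 6), (1, 1), (1, 6), (2, 1), (2, 6), (3, 1), (3, 6)]
Unfold 4 (reflect across v@8): 16 holes -> [(0, 1), (0, 6), (0, 9), (0, 14), (1, 1), (1, 6), (1, 9), (1, 14), (2, 1), (2, 6), (2, 9), (2, 14), (3, 1), (3, 6), (3, 9), (3, 14)]
Holes: [(0, 1), (0, 6), (0, 9), (0, 14), (1, 1), (1, 6), (1, 9), (1, 14), (2, 1), (2, 6), (2, 9), (2, 14), (3, 1), (3, 6), (3, 9), (3, 14)]

Answer: no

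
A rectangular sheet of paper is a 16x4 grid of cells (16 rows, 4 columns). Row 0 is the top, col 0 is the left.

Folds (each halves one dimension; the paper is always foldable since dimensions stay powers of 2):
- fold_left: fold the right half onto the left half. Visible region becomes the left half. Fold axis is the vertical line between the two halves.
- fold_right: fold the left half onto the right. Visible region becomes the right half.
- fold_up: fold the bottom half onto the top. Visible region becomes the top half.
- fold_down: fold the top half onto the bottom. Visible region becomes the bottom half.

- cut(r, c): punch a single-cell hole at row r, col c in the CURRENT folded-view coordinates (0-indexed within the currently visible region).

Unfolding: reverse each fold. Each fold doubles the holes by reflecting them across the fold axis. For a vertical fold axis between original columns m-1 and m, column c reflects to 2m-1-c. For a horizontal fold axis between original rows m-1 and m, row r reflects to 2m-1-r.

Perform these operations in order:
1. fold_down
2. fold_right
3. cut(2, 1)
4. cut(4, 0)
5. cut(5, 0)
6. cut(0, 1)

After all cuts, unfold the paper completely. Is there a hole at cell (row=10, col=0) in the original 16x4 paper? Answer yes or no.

Op 1 fold_down: fold axis h@8; visible region now rows[8,16) x cols[0,4) = 8x4
Op 2 fold_right: fold axis v@2; visible region now rows[8,16) x cols[2,4) = 8x2
Op 3 cut(2, 1): punch at orig (10,3); cuts so far [(10, 3)]; region rows[8,16) x cols[2,4) = 8x2
Op 4 cut(4, 0): punch at orig (12,2); cuts so far [(10, 3), (12, 2)]; region rows[8,16) x cols[2,4) = 8x2
Op 5 cut(5, 0): punch at orig (13,2); cuts so far [(10, 3), (12, 2), (13, 2)]; region rows[8,16) x cols[2,4) = 8x2
Op 6 cut(0, 1): punch at orig (8,3); cuts so far [(8, 3), (10, 3), (12, 2), (13, 2)]; region rows[8,16) x cols[2,4) = 8x2
Unfold 1 (reflect across v@2): 8 holes -> [(8, 0), (8, 3), (10, 0), (10, 3), (12, 1), (12, 2), (13, 1), (13, 2)]
Unfold 2 (reflect across h@8): 16 holes -> [(2, 1), (2, 2), (3, 1), (3, 2), (5, 0), (5, 3), (7, 0), (7, 3), (8, 0), (8, 3), (10, 0), (10, 3), (12, 1), (12, 2), (13, 1), (13, 2)]
Holes: [(2, 1), (2, 2), (3, 1), (3, 2), (5, 0), (5, 3), (7, 0), (7, 3), (8, 0), (8, 3), (10, 0), (10, 3), (12, 1), (12, 2), (13, 1), (13, 2)]

Answer: yes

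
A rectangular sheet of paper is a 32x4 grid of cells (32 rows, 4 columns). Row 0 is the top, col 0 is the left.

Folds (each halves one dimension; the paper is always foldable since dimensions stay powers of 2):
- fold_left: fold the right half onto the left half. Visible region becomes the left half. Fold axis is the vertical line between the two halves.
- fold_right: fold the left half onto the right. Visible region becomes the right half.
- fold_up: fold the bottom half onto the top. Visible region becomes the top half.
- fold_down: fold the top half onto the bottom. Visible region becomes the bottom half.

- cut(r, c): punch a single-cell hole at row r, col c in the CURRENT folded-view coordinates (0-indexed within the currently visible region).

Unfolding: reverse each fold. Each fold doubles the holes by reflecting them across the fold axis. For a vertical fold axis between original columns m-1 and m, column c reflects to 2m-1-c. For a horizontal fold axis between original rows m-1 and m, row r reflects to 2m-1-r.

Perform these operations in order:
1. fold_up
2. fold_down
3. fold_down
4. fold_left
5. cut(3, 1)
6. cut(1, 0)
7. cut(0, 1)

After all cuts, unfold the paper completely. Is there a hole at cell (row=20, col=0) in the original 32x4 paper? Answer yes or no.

Answer: no

Derivation:
Op 1 fold_up: fold axis h@16; visible region now rows[0,16) x cols[0,4) = 16x4
Op 2 fold_down: fold axis h@8; visible region now rows[8,16) x cols[0,4) = 8x4
Op 3 fold_down: fold axis h@12; visible region now rows[12,16) x cols[0,4) = 4x4
Op 4 fold_left: fold axis v@2; visible region now rows[12,16) x cols[0,2) = 4x2
Op 5 cut(3, 1): punch at orig (15,1); cuts so far [(15, 1)]; region rows[12,16) x cols[0,2) = 4x2
Op 6 cut(1, 0): punch at orig (13,0); cuts so far [(13, 0), (15, 1)]; region rows[12,16) x cols[0,2) = 4x2
Op 7 cut(0, 1): punch at orig (12,1); cuts so far [(12, 1), (13, 0), (15, 1)]; region rows[12,16) x cols[0,2) = 4x2
Unfold 1 (reflect across v@2): 6 holes -> [(12, 1), (12, 2), (13, 0), (13, 3), (15, 1), (15, 2)]
Unfold 2 (reflect across h@12): 12 holes -> [(8, 1), (8, 2), (10, 0), (10, 3), (11, 1), (11, 2), (12, 1), (12, 2), (13, 0), (13, 3), (15, 1), (15, 2)]
Unfold 3 (reflect across h@8): 24 holes -> [(0, 1), (0, 2), (2, 0), (2, 3), (3, 1), (3, 2), (4, 1), (4, 2), (5, 0), (5, 3), (7, 1), (7, 2), (8, 1), (8, 2), (10, 0), (10, 3), (11, 1), (11, 2), (12, 1), (12, 2), (13, 0), (13, 3), (15, 1), (15, 2)]
Unfold 4 (reflect across h@16): 48 holes -> [(0, 1), (0, 2), (2, 0), (2, 3), (3, 1), (3, 2), (4, 1), (4, 2), (5, 0), (5, 3), (7, 1), (7, 2), (8, 1), (8, 2), (10, 0), (10, 3), (11, 1), (11, 2), (12, 1), (12, 2), (13, 0), (13, 3), (15, 1), (15, 2), (16, 1), (16, 2), (18, 0), (18, 3), (19, 1), (19, 2), (20, 1), (20, 2), (21, 0), (21, 3), (23, 1), (23, 2), (24, 1), (24, 2), (26, 0), (26, 3), (27, 1), (27, 2), (28, 1), (28, 2), (29, 0), (29, 3), (31, 1), (31, 2)]
Holes: [(0, 1), (0, 2), (2, 0), (2, 3), (3, 1), (3, 2), (4, 1), (4, 2), (5, 0), (5, 3), (7, 1), (7, 2), (8, 1), (8, 2), (10, 0), (10, 3), (11, 1), (11, 2), (12, 1), (12, 2), (13, 0), (13, 3), (15, 1), (15, 2), (16, 1), (16, 2), (18, 0), (18, 3), (19, 1), (19, 2), (20, 1), (20, 2), (21, 0), (21, 3), (23, 1), (23, 2), (24, 1), (24, 2), (26, 0), (26, 3), (27, 1), (27, 2), (28, 1), (28, 2), (29, 0), (29, 3), (31, 1), (31, 2)]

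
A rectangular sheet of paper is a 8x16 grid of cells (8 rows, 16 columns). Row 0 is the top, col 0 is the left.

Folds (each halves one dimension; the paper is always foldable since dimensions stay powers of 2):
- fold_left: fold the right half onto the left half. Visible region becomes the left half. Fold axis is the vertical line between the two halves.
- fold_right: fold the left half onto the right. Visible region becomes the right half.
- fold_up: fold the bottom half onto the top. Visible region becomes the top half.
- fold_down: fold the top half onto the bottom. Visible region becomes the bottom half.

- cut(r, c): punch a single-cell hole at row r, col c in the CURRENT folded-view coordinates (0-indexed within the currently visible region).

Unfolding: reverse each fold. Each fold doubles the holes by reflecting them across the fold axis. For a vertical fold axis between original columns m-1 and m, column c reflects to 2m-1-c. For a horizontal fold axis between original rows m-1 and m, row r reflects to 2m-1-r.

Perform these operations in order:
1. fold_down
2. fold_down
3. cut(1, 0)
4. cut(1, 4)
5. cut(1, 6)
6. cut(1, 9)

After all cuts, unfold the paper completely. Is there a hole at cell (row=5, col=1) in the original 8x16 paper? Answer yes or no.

Answer: no

Derivation:
Op 1 fold_down: fold axis h@4; visible region now rows[4,8) x cols[0,16) = 4x16
Op 2 fold_down: fold axis h@6; visible region now rows[6,8) x cols[0,16) = 2x16
Op 3 cut(1, 0): punch at orig (7,0); cuts so far [(7, 0)]; region rows[6,8) x cols[0,16) = 2x16
Op 4 cut(1, 4): punch at orig (7,4); cuts so far [(7, 0), (7, 4)]; region rows[6,8) x cols[0,16) = 2x16
Op 5 cut(1, 6): punch at orig (7,6); cuts so far [(7, 0), (7, 4), (7, 6)]; region rows[6,8) x cols[0,16) = 2x16
Op 6 cut(1, 9): punch at orig (7,9); cuts so far [(7, 0), (7, 4), (7, 6), (7, 9)]; region rows[6,8) x cols[0,16) = 2x16
Unfold 1 (reflect across h@6): 8 holes -> [(4, 0), (4, 4), (4, 6), (4, 9), (7, 0), (7, 4), (7, 6), (7, 9)]
Unfold 2 (reflect across h@4): 16 holes -> [(0, 0), (0, 4), (0, 6), (0, 9), (3, 0), (3, 4), (3, 6), (3, 9), (4, 0), (4, 4), (4, 6), (4, 9), (7, 0), (7, 4), (7, 6), (7, 9)]
Holes: [(0, 0), (0, 4), (0, 6), (0, 9), (3, 0), (3, 4), (3, 6), (3, 9), (4, 0), (4, 4), (4, 6), (4, 9), (7, 0), (7, 4), (7, 6), (7, 9)]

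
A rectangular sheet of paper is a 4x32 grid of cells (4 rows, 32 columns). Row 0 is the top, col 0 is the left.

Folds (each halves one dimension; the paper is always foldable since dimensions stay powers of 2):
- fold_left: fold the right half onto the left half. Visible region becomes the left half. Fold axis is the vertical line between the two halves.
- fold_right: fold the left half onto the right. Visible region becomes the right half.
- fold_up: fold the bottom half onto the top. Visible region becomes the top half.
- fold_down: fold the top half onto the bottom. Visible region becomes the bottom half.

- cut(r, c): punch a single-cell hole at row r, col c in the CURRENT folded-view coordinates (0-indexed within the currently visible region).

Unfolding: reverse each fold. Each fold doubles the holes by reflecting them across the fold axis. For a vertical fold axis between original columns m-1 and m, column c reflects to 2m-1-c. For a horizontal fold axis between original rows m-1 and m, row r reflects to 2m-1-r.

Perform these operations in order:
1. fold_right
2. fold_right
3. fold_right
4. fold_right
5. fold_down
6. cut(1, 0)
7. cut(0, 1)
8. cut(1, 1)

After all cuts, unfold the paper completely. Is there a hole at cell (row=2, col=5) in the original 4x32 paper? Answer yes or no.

Op 1 fold_right: fold axis v@16; visible region now rows[0,4) x cols[16,32) = 4x16
Op 2 fold_right: fold axis v@24; visible region now rows[0,4) x cols[24,32) = 4x8
Op 3 fold_right: fold axis v@28; visible region now rows[0,4) x cols[28,32) = 4x4
Op 4 fold_right: fold axis v@30; visible region now rows[0,4) x cols[30,32) = 4x2
Op 5 fold_down: fold axis h@2; visible region now rows[2,4) x cols[30,32) = 2x2
Op 6 cut(1, 0): punch at orig (3,30); cuts so far [(3, 30)]; region rows[2,4) x cols[30,32) = 2x2
Op 7 cut(0, 1): punch at orig (2,31); cuts so far [(2, 31), (3, 30)]; region rows[2,4) x cols[30,32) = 2x2
Op 8 cut(1, 1): punch at orig (3,31); cuts so far [(2, 31), (3, 30), (3, 31)]; region rows[2,4) x cols[30,32) = 2x2
Unfold 1 (reflect across h@2): 6 holes -> [(0, 30), (0, 31), (1, 31), (2, 31), (3, 30), (3, 31)]
Unfold 2 (reflect across v@30): 12 holes -> [(0, 28), (0, 29), (0, 30), (0, 31), (1, 28), (1, 31), (2, 28), (2, 31), (3, 28), (3, 29), (3, 30), (3, 31)]
Unfold 3 (reflect across v@28): 24 holes -> [(0, 24), (0, 25), (0, 26), (0, 27), (0, 28), (0, 29), (0, 30), (0, 31), (1, 24), (1, 27), (1, 28), (1, 31), (2, 24), (2, 27), (2, 28), (2, 31), (3, 24), (3, 25), (3, 26), (3, 27), (3, 28), (3, 29), (3, 30), (3, 31)]
Unfold 4 (reflect across v@24): 48 holes -> [(0, 16), (0, 17), (0, 18), (0, 19), (0, 20), (0, 21), (0, 22), (0, 23), (0, 24), (0, 25), (0, 26), (0, 27), (0, 28), (0, 29), (0, 30), (0, 31), (1, 16), (1, 19), (1, 20), (1, 23), (1, 24), (1, 27), (1, 28), (1, 31), (2, 16), (2, 19), (2, 20), (2, 23), (2, 24), (2, 27), (2, 28), (2, 31), (3, 16), (3, 17), (3, 18), (3, 19), (3, 20), (3, 21), (3, 22), (3, 23), (3, 24), (3, 25), (3, 26), (3, 27), (3, 28), (3, 29), (3, 30), (3, 31)]
Unfold 5 (reflect across v@16): 96 holes -> [(0, 0), (0, 1), (0, 2), (0, 3), (0, 4), (0, 5), (0, 6), (0, 7), (0, 8), (0, 9), (0, 10), (0, 11), (0, 12), (0, 13), (0, 14), (0, 15), (0, 16), (0, 17), (0, 18), (0, 19), (0, 20), (0, 21), (0, 22), (0, 23), (0, 24), (0, 25), (0, 26), (0, 27), (0, 28), (0, 29), (0, 30), (0, 31), (1, 0), (1, 3), (1, 4), (1, 7), (1, 8), (1, 11), (1, 12), (1, 15), (1, 16), (1, 19), (1, 20), (1, 23), (1, 24), (1, 27), (1, 28), (1, 31), (2, 0), (2, 3), (2, 4), (2, 7), (2, 8), (2, 11), (2, 12), (2, 15), (2, 16), (2, 19), (2, 20), (2, 23), (2, 24), (2, 27), (2, 28), (2, 31), (3, 0), (3, 1), (3, 2), (3, 3), (3, 4), (3, 5), (3, 6), (3, 7), (3, 8), (3, 9), (3, 10), (3, 11), (3, 12), (3, 13), (3, 14), (3, 15), (3, 16), (3, 17), (3, 18), (3, 19), (3, 20), (3, 21), (3, 22), (3, 23), (3, 24), (3, 25), (3, 26), (3, 27), (3, 28), (3, 29), (3, 30), (3, 31)]
Holes: [(0, 0), (0, 1), (0, 2), (0, 3), (0, 4), (0, 5), (0, 6), (0, 7), (0, 8), (0, 9), (0, 10), (0, 11), (0, 12), (0, 13), (0, 14), (0, 15), (0, 16), (0, 17), (0, 18), (0, 19), (0, 20), (0, 21), (0, 22), (0, 23), (0, 24), (0, 25), (0, 26), (0, 27), (0, 28), (0, 29), (0, 30), (0, 31), (1, 0), (1, 3), (1, 4), (1, 7), (1, 8), (1, 11), (1, 12), (1, 15), (1, 16), (1, 19), (1, 20), (1, 23), (1, 24), (1, 27), (1, 28), (1, 31), (2, 0), (2, 3), (2, 4), (2, 7), (2, 8), (2, 11), (2, 12), (2, 15), (2, 16), (2, 19), (2, 20), (2, 23), (2, 24), (2, 27), (2, 28), (2, 31), (3, 0), (3, 1), (3, 2), (3, 3), (3, 4), (3, 5), (3, 6), (3, 7), (3, 8), (3, 9), (3, 10), (3, 11), (3, 12), (3, 13), (3, 14), (3, 15), (3, 16), (3, 17), (3, 18), (3, 19), (3, 20), (3, 21), (3, 22), (3, 23), (3, 24), (3, 25), (3, 26), (3, 27), (3, 28), (3, 29), (3, 30), (3, 31)]

Answer: no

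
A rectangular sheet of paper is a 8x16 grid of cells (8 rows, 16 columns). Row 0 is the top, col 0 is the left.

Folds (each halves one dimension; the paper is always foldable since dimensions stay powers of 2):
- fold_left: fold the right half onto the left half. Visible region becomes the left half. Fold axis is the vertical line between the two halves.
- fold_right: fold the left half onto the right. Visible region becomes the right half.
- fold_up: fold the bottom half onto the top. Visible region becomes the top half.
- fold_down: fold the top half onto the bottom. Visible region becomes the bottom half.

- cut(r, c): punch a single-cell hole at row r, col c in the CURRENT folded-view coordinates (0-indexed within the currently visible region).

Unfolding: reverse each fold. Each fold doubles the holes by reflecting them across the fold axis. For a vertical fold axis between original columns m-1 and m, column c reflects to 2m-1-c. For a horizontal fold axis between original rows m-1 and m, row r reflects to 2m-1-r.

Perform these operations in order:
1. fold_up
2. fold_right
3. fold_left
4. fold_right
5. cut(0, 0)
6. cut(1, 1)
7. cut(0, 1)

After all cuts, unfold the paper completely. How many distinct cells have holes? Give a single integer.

Answer: 48

Derivation:
Op 1 fold_up: fold axis h@4; visible region now rows[0,4) x cols[0,16) = 4x16
Op 2 fold_right: fold axis v@8; visible region now rows[0,4) x cols[8,16) = 4x8
Op 3 fold_left: fold axis v@12; visible region now rows[0,4) x cols[8,12) = 4x4
Op 4 fold_right: fold axis v@10; visible region now rows[0,4) x cols[10,12) = 4x2
Op 5 cut(0, 0): punch at orig (0,10); cuts so far [(0, 10)]; region rows[0,4) x cols[10,12) = 4x2
Op 6 cut(1, 1): punch at orig (1,11); cuts so far [(0, 10), (1, 11)]; region rows[0,4) x cols[10,12) = 4x2
Op 7 cut(0, 1): punch at orig (0,11); cuts so far [(0, 10), (0, 11), (1, 11)]; region rows[0,4) x cols[10,12) = 4x2
Unfold 1 (reflect across v@10): 6 holes -> [(0, 8), (0, 9), (0, 10), (0, 11), (1, 8), (1, 11)]
Unfold 2 (reflect across v@12): 12 holes -> [(0, 8), (0, 9), (0, 10), (0, 11), (0, 12), (0, 13), (0, 14), (0, 15), (1, 8), (1, 11), (1, 12), (1, 15)]
Unfold 3 (reflect across v@8): 24 holes -> [(0, 0), (0, 1), (0, 2), (0, 3), (0, 4), (0, 5), (0, 6), (0, 7), (0, 8), (0, 9), (0, 10), (0, 11), (0, 12), (0, 13), (0, 14), (0, 15), (1, 0), (1, 3), (1, 4), (1, 7), (1, 8), (1, 11), (1, 12), (1, 15)]
Unfold 4 (reflect across h@4): 48 holes -> [(0, 0), (0, 1), (0, 2), (0, 3), (0, 4), (0, 5), (0, 6), (0, 7), (0, 8), (0, 9), (0, 10), (0, 11), (0, 12), (0, 13), (0, 14), (0, 15), (1, 0), (1, 3), (1, 4), (1, 7), (1, 8), (1, 11), (1, 12), (1, 15), (6, 0), (6, 3), (6, 4), (6, 7), (6, 8), (6, 11), (6, 12), (6, 15), (7, 0), (7, 1), (7, 2), (7, 3), (7, 4), (7, 5), (7, 6), (7, 7), (7, 8), (7, 9), (7, 10), (7, 11), (7, 12), (7, 13), (7, 14), (7, 15)]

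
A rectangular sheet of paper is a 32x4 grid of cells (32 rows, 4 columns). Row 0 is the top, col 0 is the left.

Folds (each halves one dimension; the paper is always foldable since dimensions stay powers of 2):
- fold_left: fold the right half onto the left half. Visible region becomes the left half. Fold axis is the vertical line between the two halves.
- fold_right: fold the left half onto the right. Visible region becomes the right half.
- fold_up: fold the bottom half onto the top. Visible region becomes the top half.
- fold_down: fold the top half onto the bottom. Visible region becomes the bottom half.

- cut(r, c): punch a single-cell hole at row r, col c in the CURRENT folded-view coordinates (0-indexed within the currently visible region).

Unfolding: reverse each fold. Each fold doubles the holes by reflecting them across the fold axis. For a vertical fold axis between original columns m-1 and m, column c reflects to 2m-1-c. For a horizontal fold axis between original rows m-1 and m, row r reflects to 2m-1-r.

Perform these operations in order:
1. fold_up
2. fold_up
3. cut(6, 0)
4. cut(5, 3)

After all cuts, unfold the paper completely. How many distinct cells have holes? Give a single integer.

Op 1 fold_up: fold axis h@16; visible region now rows[0,16) x cols[0,4) = 16x4
Op 2 fold_up: fold axis h@8; visible region now rows[0,8) x cols[0,4) = 8x4
Op 3 cut(6, 0): punch at orig (6,0); cuts so far [(6, 0)]; region rows[0,8) x cols[0,4) = 8x4
Op 4 cut(5, 3): punch at orig (5,3); cuts so far [(5, 3), (6, 0)]; region rows[0,8) x cols[0,4) = 8x4
Unfold 1 (reflect across h@8): 4 holes -> [(5, 3), (6, 0), (9, 0), (10, 3)]
Unfold 2 (reflect across h@16): 8 holes -> [(5, 3), (6, 0), (9, 0), (10, 3), (21, 3), (22, 0), (25, 0), (26, 3)]

Answer: 8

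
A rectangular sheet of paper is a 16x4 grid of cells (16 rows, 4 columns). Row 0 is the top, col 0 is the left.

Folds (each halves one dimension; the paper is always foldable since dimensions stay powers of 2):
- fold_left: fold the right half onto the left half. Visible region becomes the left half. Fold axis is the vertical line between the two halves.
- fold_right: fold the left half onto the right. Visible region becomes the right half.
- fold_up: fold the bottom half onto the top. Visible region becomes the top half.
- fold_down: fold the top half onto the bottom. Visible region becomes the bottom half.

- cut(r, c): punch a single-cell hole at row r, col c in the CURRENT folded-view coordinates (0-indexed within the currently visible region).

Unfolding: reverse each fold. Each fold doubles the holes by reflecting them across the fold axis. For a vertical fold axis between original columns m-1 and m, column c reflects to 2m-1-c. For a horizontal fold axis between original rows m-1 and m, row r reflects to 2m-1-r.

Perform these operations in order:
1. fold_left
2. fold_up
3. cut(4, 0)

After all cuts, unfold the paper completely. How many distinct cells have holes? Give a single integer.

Answer: 4

Derivation:
Op 1 fold_left: fold axis v@2; visible region now rows[0,16) x cols[0,2) = 16x2
Op 2 fold_up: fold axis h@8; visible region now rows[0,8) x cols[0,2) = 8x2
Op 3 cut(4, 0): punch at orig (4,0); cuts so far [(4, 0)]; region rows[0,8) x cols[0,2) = 8x2
Unfold 1 (reflect across h@8): 2 holes -> [(4, 0), (11, 0)]
Unfold 2 (reflect across v@2): 4 holes -> [(4, 0), (4, 3), (11, 0), (11, 3)]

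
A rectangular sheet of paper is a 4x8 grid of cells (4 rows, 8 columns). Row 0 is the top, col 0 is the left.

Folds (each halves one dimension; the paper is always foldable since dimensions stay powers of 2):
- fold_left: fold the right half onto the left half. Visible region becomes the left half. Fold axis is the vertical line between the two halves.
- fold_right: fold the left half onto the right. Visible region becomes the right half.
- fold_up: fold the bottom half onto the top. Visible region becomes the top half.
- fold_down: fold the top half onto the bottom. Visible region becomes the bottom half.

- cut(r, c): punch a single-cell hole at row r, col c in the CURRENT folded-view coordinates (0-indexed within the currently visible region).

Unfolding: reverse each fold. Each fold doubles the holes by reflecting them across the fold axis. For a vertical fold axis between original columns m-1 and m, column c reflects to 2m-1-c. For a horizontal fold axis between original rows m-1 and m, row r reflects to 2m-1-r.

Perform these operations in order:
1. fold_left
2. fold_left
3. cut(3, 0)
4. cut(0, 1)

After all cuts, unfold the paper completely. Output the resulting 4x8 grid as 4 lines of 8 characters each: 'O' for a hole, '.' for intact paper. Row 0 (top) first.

Answer: .OO..OO.
........
........
O..OO..O

Derivation:
Op 1 fold_left: fold axis v@4; visible region now rows[0,4) x cols[0,4) = 4x4
Op 2 fold_left: fold axis v@2; visible region now rows[0,4) x cols[0,2) = 4x2
Op 3 cut(3, 0): punch at orig (3,0); cuts so far [(3, 0)]; region rows[0,4) x cols[0,2) = 4x2
Op 4 cut(0, 1): punch at orig (0,1); cuts so far [(0, 1), (3, 0)]; region rows[0,4) x cols[0,2) = 4x2
Unfold 1 (reflect across v@2): 4 holes -> [(0, 1), (0, 2), (3, 0), (3, 3)]
Unfold 2 (reflect across v@4): 8 holes -> [(0, 1), (0, 2), (0, 5), (0, 6), (3, 0), (3, 3), (3, 4), (3, 7)]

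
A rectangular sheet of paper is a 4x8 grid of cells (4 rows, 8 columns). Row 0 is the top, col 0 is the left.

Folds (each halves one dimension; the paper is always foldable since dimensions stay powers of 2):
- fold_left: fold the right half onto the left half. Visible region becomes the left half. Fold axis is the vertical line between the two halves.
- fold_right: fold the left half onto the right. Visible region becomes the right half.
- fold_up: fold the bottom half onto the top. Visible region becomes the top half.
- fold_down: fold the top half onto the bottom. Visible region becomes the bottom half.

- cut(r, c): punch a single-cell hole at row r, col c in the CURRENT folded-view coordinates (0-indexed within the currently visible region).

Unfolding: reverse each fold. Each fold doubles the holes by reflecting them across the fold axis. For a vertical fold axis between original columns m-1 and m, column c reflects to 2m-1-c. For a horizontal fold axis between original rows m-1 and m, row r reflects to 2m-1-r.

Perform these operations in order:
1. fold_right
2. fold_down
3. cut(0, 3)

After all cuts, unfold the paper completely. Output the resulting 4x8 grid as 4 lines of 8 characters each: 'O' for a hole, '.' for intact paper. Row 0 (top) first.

Op 1 fold_right: fold axis v@4; visible region now rows[0,4) x cols[4,8) = 4x4
Op 2 fold_down: fold axis h@2; visible region now rows[2,4) x cols[4,8) = 2x4
Op 3 cut(0, 3): punch at orig (2,7); cuts so far [(2, 7)]; region rows[2,4) x cols[4,8) = 2x4
Unfold 1 (reflect across h@2): 2 holes -> [(1, 7), (2, 7)]
Unfold 2 (reflect across v@4): 4 holes -> [(1, 0), (1, 7), (2, 0), (2, 7)]

Answer: ........
O......O
O......O
........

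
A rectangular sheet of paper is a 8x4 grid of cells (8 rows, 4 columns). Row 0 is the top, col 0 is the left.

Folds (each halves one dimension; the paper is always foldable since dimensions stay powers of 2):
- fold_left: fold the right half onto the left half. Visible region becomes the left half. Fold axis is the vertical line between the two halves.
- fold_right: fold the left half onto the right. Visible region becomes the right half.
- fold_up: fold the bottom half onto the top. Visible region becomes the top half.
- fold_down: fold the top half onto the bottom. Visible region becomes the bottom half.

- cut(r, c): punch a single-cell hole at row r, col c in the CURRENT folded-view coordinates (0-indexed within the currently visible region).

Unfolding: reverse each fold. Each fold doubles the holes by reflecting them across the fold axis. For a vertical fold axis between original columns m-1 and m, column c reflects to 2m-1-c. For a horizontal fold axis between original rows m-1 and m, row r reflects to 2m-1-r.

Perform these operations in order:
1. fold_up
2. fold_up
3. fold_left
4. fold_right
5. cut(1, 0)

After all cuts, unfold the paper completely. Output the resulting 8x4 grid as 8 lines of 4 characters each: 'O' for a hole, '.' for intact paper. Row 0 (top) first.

Answer: ....
OOOO
OOOO
....
....
OOOO
OOOO
....

Derivation:
Op 1 fold_up: fold axis h@4; visible region now rows[0,4) x cols[0,4) = 4x4
Op 2 fold_up: fold axis h@2; visible region now rows[0,2) x cols[0,4) = 2x4
Op 3 fold_left: fold axis v@2; visible region now rows[0,2) x cols[0,2) = 2x2
Op 4 fold_right: fold axis v@1; visible region now rows[0,2) x cols[1,2) = 2x1
Op 5 cut(1, 0): punch at orig (1,1); cuts so far [(1, 1)]; region rows[0,2) x cols[1,2) = 2x1
Unfold 1 (reflect across v@1): 2 holes -> [(1, 0), (1, 1)]
Unfold 2 (reflect across v@2): 4 holes -> [(1, 0), (1, 1), (1, 2), (1, 3)]
Unfold 3 (reflect across h@2): 8 holes -> [(1, 0), (1, 1), (1, 2), (1, 3), (2, 0), (2, 1), (2, 2), (2, 3)]
Unfold 4 (reflect across h@4): 16 holes -> [(1, 0), (1, 1), (1, 2), (1, 3), (2, 0), (2, 1), (2, 2), (2, 3), (5, 0), (5, 1), (5, 2), (5, 3), (6, 0), (6, 1), (6, 2), (6, 3)]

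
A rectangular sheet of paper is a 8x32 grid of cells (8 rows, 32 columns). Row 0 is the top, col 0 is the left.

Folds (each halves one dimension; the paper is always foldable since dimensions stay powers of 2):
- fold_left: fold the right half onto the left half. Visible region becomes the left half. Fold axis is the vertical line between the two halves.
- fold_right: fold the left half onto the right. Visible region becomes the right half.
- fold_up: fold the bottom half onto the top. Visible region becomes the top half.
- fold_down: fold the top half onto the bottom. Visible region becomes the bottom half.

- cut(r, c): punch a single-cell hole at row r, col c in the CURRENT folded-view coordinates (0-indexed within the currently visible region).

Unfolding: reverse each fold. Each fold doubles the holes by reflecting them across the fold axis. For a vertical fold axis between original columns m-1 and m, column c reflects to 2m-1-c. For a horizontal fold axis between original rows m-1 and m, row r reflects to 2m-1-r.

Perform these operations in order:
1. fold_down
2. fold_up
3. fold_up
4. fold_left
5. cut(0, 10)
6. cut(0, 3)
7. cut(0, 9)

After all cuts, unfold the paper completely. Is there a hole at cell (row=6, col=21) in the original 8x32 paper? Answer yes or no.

Op 1 fold_down: fold axis h@4; visible region now rows[4,8) x cols[0,32) = 4x32
Op 2 fold_up: fold axis h@6; visible region now rows[4,6) x cols[0,32) = 2x32
Op 3 fold_up: fold axis h@5; visible region now rows[4,5) x cols[0,32) = 1x32
Op 4 fold_left: fold axis v@16; visible region now rows[4,5) x cols[0,16) = 1x16
Op 5 cut(0, 10): punch at orig (4,10); cuts so far [(4, 10)]; region rows[4,5) x cols[0,16) = 1x16
Op 6 cut(0, 3): punch at orig (4,3); cuts so far [(4, 3), (4, 10)]; region rows[4,5) x cols[0,16) = 1x16
Op 7 cut(0, 9): punch at orig (4,9); cuts so far [(4, 3), (4, 9), (4, 10)]; region rows[4,5) x cols[0,16) = 1x16
Unfold 1 (reflect across v@16): 6 holes -> [(4, 3), (4, 9), (4, 10), (4, 21), (4, 22), (4, 28)]
Unfold 2 (reflect across h@5): 12 holes -> [(4, 3), (4, 9), (4, 10), (4, 21), (4, 22), (4, 28), (5, 3), (5, 9), (5, 10), (5, 21), (5, 22), (5, 28)]
Unfold 3 (reflect across h@6): 24 holes -> [(4, 3), (4, 9), (4, 10), (4, 21), (4, 22), (4, 28), (5, 3), (5, 9), (5, 10), (5, 21), (5, 22), (5, 28), (6, 3), (6, 9), (6, 10), (6, 21), (6, 22), (6, 28), (7, 3), (7, 9), (7, 10), (7, 21), (7, 22), (7, 28)]
Unfold 4 (reflect across h@4): 48 holes -> [(0, 3), (0, 9), (0, 10), (0, 21), (0, 22), (0, 28), (1, 3), (1, 9), (1, 10), (1, 21), (1, 22), (1, 28), (2, 3), (2, 9), (2, 10), (2, 21), (2, 22), (2, 28), (3, 3), (3, 9), (3, 10), (3, 21), (3, 22), (3, 28), (4, 3), (4, 9), (4, 10), (4, 21), (4, 22), (4, 28), (5, 3), (5, 9), (5, 10), (5, 21), (5, 22), (5, 28), (6, 3), (6, 9), (6, 10), (6, 21), (6, 22), (6, 28), (7, 3), (7, 9), (7, 10), (7, 21), (7, 22), (7, 28)]
Holes: [(0, 3), (0, 9), (0, 10), (0, 21), (0, 22), (0, 28), (1, 3), (1, 9), (1, 10), (1, 21), (1, 22), (1, 28), (2, 3), (2, 9), (2, 10), (2, 21), (2, 22), (2, 28), (3, 3), (3, 9), (3, 10), (3, 21), (3, 22), (3, 28), (4, 3), (4, 9), (4, 10), (4, 21), (4, 22), (4, 28), (5, 3), (5, 9), (5, 10), (5, 21), (5, 22), (5, 28), (6, 3), (6, 9), (6, 10), (6, 21), (6, 22), (6, 28), (7, 3), (7, 9), (7, 10), (7, 21), (7, 22), (7, 28)]

Answer: yes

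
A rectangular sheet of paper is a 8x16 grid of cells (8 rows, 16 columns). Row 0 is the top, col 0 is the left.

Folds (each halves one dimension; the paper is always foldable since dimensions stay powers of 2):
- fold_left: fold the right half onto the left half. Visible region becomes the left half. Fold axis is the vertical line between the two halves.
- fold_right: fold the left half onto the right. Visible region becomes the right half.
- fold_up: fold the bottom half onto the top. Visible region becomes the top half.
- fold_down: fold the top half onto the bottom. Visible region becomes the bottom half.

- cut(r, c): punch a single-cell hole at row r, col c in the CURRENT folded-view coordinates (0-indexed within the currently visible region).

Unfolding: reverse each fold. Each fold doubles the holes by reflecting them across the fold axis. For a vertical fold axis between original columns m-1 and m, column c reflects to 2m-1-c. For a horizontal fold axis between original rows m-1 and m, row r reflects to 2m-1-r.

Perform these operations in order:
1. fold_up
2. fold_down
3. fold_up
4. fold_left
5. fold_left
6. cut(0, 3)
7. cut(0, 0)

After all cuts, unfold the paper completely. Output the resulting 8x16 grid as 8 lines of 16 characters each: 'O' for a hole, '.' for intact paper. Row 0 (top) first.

Op 1 fold_up: fold axis h@4; visible region now rows[0,4) x cols[0,16) = 4x16
Op 2 fold_down: fold axis h@2; visible region now rows[2,4) x cols[0,16) = 2x16
Op 3 fold_up: fold axis h@3; visible region now rows[2,3) x cols[0,16) = 1x16
Op 4 fold_left: fold axis v@8; visible region now rows[2,3) x cols[0,8) = 1x8
Op 5 fold_left: fold axis v@4; visible region now rows[2,3) x cols[0,4) = 1x4
Op 6 cut(0, 3): punch at orig (2,3); cuts so far [(2, 3)]; region rows[2,3) x cols[0,4) = 1x4
Op 7 cut(0, 0): punch at orig (2,0); cuts so far [(2, 0), (2, 3)]; region rows[2,3) x cols[0,4) = 1x4
Unfold 1 (reflect across v@4): 4 holes -> [(2, 0), (2, 3), (2, 4), (2, 7)]
Unfold 2 (reflect across v@8): 8 holes -> [(2, 0), (2, 3), (2, 4), (2, 7), (2, 8), (2, 11), (2, 12), (2, 15)]
Unfold 3 (reflect across h@3): 16 holes -> [(2, 0), (2, 3), (2, 4), (2, 7), (2, 8), (2, 11), (2, 12), (2, 15), (3, 0), (3, 3), (3, 4), (3, 7), (3, 8), (3, 11), (3, 12), (3, 15)]
Unfold 4 (reflect across h@2): 32 holes -> [(0, 0), (0, 3), (0, 4), (0, 7), (0, 8), (0, 11), (0, 12), (0, 15), (1, 0), (1, 3), (1, 4), (1, 7), (1, 8), (1, 11), (1, 12), (1, 15), (2, 0), (2, 3), (2, 4), (2, 7), (2, 8), (2, 11), (2, 12), (2, 15), (3, 0), (3, 3), (3, 4), (3, 7), (3, 8), (3, 11), (3, 12), (3, 15)]
Unfold 5 (reflect across h@4): 64 holes -> [(0, 0), (0, 3), (0, 4), (0, 7), (0, 8), (0, 11), (0, 12), (0, 15), (1, 0), (1, 3), (1, 4), (1, 7), (1, 8), (1, 11), (1, 12), (1, 15), (2, 0), (2, 3), (2, 4), (2, 7), (2, 8), (2, 11), (2, 12), (2, 15), (3, 0), (3, 3), (3, 4), (3, 7), (3, 8), (3, 11), (3, 12), (3, 15), (4, 0), (4, 3), (4, 4), (4, 7), (4, 8), (4, 11), (4, 12), (4, 15), (5, 0), (5, 3), (5, 4), (5, 7), (5, 8), (5, 11), (5, 12), (5, 15), (6, 0), (6, 3), (6, 4), (6, 7), (6, 8), (6, 11), (6, 12), (6, 15), (7, 0), (7, 3), (7, 4), (7, 7), (7, 8), (7, 11), (7, 12), (7, 15)]

Answer: O..OO..OO..OO..O
O..OO..OO..OO..O
O..OO..OO..OO..O
O..OO..OO..OO..O
O..OO..OO..OO..O
O..OO..OO..OO..O
O..OO..OO..OO..O
O..OO..OO..OO..O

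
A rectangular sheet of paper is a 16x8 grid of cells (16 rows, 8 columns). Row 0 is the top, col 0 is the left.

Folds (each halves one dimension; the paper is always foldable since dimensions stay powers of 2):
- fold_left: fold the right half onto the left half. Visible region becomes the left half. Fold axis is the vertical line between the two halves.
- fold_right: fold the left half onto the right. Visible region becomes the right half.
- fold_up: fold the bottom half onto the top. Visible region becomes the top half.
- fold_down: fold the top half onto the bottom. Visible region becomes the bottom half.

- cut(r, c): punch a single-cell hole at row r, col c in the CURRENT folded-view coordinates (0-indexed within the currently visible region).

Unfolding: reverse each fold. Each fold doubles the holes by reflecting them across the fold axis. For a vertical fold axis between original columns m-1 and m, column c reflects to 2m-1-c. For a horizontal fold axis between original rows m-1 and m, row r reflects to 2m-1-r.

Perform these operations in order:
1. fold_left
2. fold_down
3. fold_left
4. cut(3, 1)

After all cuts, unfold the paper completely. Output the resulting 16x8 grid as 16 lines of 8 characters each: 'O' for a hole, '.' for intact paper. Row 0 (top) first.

Op 1 fold_left: fold axis v@4; visible region now rows[0,16) x cols[0,4) = 16x4
Op 2 fold_down: fold axis h@8; visible region now rows[8,16) x cols[0,4) = 8x4
Op 3 fold_left: fold axis v@2; visible region now rows[8,16) x cols[0,2) = 8x2
Op 4 cut(3, 1): punch at orig (11,1); cuts so far [(11, 1)]; region rows[8,16) x cols[0,2) = 8x2
Unfold 1 (reflect across v@2): 2 holes -> [(11, 1), (11, 2)]
Unfold 2 (reflect across h@8): 4 holes -> [(4, 1), (4, 2), (11, 1), (11, 2)]
Unfold 3 (reflect across v@4): 8 holes -> [(4, 1), (4, 2), (4, 5), (4, 6), (11, 1), (11, 2), (11, 5), (11, 6)]

Answer: ........
........
........
........
.OO..OO.
........
........
........
........
........
........
.OO..OO.
........
........
........
........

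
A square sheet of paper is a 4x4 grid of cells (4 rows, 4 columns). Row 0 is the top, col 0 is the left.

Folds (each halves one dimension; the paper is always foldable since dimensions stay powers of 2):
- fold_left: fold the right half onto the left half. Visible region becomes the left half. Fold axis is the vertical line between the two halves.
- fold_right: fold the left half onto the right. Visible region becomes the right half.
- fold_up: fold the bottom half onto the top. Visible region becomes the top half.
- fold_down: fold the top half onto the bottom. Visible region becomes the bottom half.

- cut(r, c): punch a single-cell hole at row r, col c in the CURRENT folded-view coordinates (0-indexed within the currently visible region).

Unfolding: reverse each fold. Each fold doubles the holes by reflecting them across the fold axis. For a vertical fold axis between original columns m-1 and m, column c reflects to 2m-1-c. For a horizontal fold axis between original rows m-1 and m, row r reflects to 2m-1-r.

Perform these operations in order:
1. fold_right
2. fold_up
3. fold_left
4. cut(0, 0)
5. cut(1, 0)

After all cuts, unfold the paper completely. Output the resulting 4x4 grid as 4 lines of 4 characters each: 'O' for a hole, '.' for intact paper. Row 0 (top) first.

Op 1 fold_right: fold axis v@2; visible region now rows[0,4) x cols[2,4) = 4x2
Op 2 fold_up: fold axis h@2; visible region now rows[0,2) x cols[2,4) = 2x2
Op 3 fold_left: fold axis v@3; visible region now rows[0,2) x cols[2,3) = 2x1
Op 4 cut(0, 0): punch at orig (0,2); cuts so far [(0, 2)]; region rows[0,2) x cols[2,3) = 2x1
Op 5 cut(1, 0): punch at orig (1,2); cuts so far [(0, 2), (1, 2)]; region rows[0,2) x cols[2,3) = 2x1
Unfold 1 (reflect across v@3): 4 holes -> [(0, 2), (0, 3), (1, 2), (1, 3)]
Unfold 2 (reflect across h@2): 8 holes -> [(0, 2), (0, 3), (1, 2), (1, 3), (2, 2), (2, 3), (3, 2), (3, 3)]
Unfold 3 (reflect across v@2): 16 holes -> [(0, 0), (0, 1), (0, 2), (0, 3), (1, 0), (1, 1), (1, 2), (1, 3), (2, 0), (2, 1), (2, 2), (2, 3), (3, 0), (3, 1), (3, 2), (3, 3)]

Answer: OOOO
OOOO
OOOO
OOOO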